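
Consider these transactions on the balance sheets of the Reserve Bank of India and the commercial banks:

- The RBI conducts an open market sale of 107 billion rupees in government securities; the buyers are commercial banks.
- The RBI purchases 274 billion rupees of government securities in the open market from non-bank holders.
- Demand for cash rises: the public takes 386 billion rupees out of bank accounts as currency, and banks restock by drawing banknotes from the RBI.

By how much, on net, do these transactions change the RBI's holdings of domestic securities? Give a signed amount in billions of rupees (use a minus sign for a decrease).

+167 billion

RBI balance sheet:
  Assets:      Securities +167B
  Liabilities: Bank reserves −219B, Currency in circulation +386B
So the change in the RBI's holdings of domestic securities is +167 billion.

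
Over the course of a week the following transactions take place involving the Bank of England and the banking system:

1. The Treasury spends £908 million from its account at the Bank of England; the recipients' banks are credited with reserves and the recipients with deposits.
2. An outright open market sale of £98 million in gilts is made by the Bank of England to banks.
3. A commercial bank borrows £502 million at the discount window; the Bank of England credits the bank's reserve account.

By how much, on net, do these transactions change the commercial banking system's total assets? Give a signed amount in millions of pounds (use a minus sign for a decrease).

+£1410 million

Government spending £908 million: bank balance sheets expand → +£908M.
OMO sale (to banks) £98 million: just an asset swap on bank balance sheets → 0.
Discount-window loan £502 million: bank balance sheets expand → +£502M.
Net: 908 + 0 + 502 = +£1410 million.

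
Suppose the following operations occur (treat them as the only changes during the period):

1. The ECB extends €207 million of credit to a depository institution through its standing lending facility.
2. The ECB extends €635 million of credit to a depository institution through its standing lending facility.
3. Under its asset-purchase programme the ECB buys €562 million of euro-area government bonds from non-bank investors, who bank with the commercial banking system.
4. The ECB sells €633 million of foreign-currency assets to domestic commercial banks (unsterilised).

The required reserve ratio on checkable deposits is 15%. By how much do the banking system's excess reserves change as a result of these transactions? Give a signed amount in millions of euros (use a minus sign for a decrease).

+€686.7 million

Discount-window loan €207 million: reserves +€207M, deposits 0.
Discount-window loan €635 million: reserves +€635M, deposits 0.
Asset purchase (from non-banks) €562 million: reserves +€562M, deposits +€562M.
FX sale €633 million: reserves −€633M, deposits 0.
Totals: Δreserves = +€771M, Δdeposits = +€562M.
Δrequired reserves = 15% × +€562M = +€84.3M.
Δexcess reserves = Δreserves − Δrequired = +€771M − (+€84.3M) = +€686.7 million.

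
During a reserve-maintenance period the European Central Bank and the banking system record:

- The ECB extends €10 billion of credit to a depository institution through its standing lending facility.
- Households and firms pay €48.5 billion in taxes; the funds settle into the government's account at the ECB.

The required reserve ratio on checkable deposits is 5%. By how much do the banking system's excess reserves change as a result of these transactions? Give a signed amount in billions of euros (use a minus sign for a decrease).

Discount-window loan €10 billion: reserves +€10B, deposits 0.
Government account inflow €48.5 billion: reserves −€48.5B, deposits −€48.5B.
Totals: Δreserves = −€38.5B, Δdeposits = −€48.5B.
Δrequired reserves = 5% × −€48.5B = −€2.425B.
Δexcess reserves = Δreserves − Δrequired = −€38.5B − (−€2.425B) = -€36.075 billion.

-€36.075 billion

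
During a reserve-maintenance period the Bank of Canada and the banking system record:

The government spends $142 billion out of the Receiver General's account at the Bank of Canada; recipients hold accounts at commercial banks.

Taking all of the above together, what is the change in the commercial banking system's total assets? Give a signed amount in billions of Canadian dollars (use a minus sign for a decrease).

Government spending $142 billion: bank balance sheets expand → +$142B.

+$142 billion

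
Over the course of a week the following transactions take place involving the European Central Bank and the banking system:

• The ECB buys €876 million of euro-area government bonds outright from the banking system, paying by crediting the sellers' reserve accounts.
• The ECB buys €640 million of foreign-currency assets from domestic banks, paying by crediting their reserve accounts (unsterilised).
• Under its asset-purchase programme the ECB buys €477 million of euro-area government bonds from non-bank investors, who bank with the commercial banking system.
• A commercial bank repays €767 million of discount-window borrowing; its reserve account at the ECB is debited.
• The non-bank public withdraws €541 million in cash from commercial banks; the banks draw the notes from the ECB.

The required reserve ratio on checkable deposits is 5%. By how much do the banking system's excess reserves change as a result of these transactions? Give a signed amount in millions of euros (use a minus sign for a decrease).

OMO purchase (from banks) €876 million: reserves +€876M, deposits 0.
FX purchase €640 million: reserves +€640M, deposits 0.
Asset purchase (from non-banks) €477 million: reserves +€477M, deposits +€477M.
Discount-window repayment €767 million: reserves −€767M, deposits 0.
Currency withdrawal €541 million: reserves −€541M, deposits −€541M.
Totals: Δreserves = +€685M, Δdeposits = −€64M.
Δrequired reserves = 5% × −€64M = −€3.2M.
Δexcess reserves = Δreserves − Δrequired = +€685M − (−€3.2M) = +€688.2 million.

+€688.2 million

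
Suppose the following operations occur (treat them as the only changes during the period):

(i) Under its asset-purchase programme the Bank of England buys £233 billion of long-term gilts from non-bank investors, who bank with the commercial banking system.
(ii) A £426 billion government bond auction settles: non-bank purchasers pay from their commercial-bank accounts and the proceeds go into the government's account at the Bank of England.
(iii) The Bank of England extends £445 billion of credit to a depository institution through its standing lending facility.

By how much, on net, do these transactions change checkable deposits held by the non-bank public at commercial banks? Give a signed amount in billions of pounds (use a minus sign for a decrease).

-£193 billion

Asset purchase (from non-banks) £233 billion: non-bank counterparties' bank balances rise → +£233B.
Government account inflow £426 billion: non-bank counterparties' bank balances fall → −£426B.
Discount-window loan £445 billion: the counterparty is a bank, so public deposits are unchanged → 0.
Net: 233 − 426 + 0 = -£193 billion.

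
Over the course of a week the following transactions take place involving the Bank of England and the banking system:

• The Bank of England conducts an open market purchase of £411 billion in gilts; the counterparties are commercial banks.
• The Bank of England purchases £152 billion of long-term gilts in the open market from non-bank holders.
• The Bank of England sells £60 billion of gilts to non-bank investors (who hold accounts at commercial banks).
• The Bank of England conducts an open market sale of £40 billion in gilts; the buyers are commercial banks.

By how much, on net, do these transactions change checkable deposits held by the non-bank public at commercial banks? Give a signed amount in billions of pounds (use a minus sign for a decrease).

+£92 billion

OMO purchase (from banks) £411 billion: the counterparty is a bank, so public deposits are unchanged → 0.
Asset purchase (from non-banks) £152 billion: non-bank counterparties' bank balances rise → +£152B.
Asset sale (to non-banks) £60 billion: non-bank counterparties' bank balances fall → −£60B.
OMO sale (to banks) £40 billion: the counterparty is a bank, so public deposits are unchanged → 0.
Net: 0 + 152 − 60 + 0 = +£92 billion.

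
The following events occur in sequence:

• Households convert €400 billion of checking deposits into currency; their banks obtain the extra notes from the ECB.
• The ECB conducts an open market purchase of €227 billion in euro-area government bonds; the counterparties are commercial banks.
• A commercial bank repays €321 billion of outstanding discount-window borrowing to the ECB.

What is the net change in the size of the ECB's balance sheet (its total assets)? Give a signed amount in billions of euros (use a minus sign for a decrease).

-€94 billion

ECB balance sheet:
  Assets:      Securities +€227B, Loans to banks −€321B
  Liabilities: Bank reserves −€494B, Currency in circulation +€400B
Change in total ECB assets = -€94 billion.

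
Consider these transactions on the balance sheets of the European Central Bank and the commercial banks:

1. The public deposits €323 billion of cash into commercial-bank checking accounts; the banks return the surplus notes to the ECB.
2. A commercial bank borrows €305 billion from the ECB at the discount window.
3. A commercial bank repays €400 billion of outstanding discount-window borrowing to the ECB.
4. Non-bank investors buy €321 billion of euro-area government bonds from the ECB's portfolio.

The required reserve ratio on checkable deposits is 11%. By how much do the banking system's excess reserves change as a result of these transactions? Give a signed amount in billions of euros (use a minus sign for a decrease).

Currency deposit €323 billion: reserves +€323B, deposits +€323B.
Discount-window loan €305 billion: reserves +€305B, deposits 0.
Discount-window repayment €400 billion: reserves −€400B, deposits 0.
Asset sale (to non-banks) €321 billion: reserves −€321B, deposits −€321B.
Totals: Δreserves = −€93B, Δdeposits = +€2B.
Δrequired reserves = 11% × +€2B = +€0.22B.
Δexcess reserves = Δreserves − Δrequired = −€93B − (+€0.22B) = -€93.22 billion.

-€93.22 billion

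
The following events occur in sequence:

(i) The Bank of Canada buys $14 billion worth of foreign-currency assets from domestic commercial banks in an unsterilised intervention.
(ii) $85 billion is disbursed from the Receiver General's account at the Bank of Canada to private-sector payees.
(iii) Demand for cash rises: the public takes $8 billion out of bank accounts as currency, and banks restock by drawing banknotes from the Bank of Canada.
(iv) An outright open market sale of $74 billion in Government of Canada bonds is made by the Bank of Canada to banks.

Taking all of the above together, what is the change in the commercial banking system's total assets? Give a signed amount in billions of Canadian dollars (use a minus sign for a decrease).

+$77 billion

FX purchase $14 billion: just an asset swap on bank balance sheets → 0.
Government spending $85 billion: bank balance sheets expand → +$85B.
Currency withdrawal $8 billion: bank balance sheets shrink → −$8B.
OMO sale (to banks) $74 billion: just an asset swap on bank balance sheets → 0.
Net: 0 + 85 − 8 + 0 = +$77 billion.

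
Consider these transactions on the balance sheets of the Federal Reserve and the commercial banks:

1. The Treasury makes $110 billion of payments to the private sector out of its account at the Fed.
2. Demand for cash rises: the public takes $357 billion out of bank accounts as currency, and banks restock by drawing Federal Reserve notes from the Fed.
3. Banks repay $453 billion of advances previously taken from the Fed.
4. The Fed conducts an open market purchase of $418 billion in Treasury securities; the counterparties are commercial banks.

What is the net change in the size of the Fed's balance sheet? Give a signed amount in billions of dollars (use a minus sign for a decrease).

Government spending $110 billion: only the composition of liabilities changes → 0.
Currency withdrawal $357 billion: only the composition of liabilities changes → 0.
Discount-window repayment $453 billion: a Fed asset is shed → −$453B.
OMO purchase (from banks) $418 billion: a Fed asset is acquired → +$418B.
Net: 0 + 0 − 453 + 418 = -$35 billion.

-$35 billion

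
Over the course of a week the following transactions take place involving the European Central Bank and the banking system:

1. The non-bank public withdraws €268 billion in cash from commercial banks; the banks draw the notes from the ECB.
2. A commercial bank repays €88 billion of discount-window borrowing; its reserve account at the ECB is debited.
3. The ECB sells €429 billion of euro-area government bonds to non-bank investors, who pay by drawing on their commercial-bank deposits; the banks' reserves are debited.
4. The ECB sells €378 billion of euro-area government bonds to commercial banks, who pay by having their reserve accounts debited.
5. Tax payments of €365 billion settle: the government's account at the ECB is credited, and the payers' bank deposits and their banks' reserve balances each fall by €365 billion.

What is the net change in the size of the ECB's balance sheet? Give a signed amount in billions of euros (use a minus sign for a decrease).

Currency withdrawal €268 billion: only the composition of liabilities changes → 0.
Discount-window repayment €88 billion: an ECB asset is shed → −€88B.
Asset sale (to non-banks) €429 billion: an ECB asset is shed → −€429B.
OMO sale (to banks) €378 billion: an ECB asset is shed → −€378B.
Government account inflow €365 billion: only the composition of liabilities changes → 0.
Net: 0 − 88 − 429 − 378 + 0 = -€895 billion.

-€895 billion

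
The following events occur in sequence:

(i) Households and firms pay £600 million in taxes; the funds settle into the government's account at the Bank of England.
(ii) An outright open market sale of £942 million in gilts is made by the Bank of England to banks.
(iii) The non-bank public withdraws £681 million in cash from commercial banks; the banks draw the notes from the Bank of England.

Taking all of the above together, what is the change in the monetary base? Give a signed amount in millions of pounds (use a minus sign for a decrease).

-£1542 million

Government account inflow £600 million: reserves shift to a non-base liability → −£600M.
OMO sale (to banks) £942 million: Bank of England balance sheet contracts → −£942M.
Currency withdrawal £681 million: just a shift between currency and reserves — both are base money → 0.
Net: −600 − 942 + 0 = -£1542 million.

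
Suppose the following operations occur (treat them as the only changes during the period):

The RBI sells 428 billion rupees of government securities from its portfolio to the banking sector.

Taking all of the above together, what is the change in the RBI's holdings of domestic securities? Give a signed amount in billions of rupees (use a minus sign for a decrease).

OMO sale (to banks) 428 billion rupees: securities removed from the RBI's portfolio → −428B.

-428 billion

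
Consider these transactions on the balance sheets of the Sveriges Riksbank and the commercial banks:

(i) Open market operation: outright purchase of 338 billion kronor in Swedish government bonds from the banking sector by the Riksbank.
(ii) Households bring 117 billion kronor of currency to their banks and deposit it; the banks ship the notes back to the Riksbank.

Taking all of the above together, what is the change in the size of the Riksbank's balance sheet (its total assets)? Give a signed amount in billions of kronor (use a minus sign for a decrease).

OMO purchase (from banks) 338 billion kronor: a Riksbank asset is acquired → +338B.
Currency deposit 117 billion kronor: only the composition of liabilities changes → 0.
Net: 338 + 0 = +338 billion.

+338 billion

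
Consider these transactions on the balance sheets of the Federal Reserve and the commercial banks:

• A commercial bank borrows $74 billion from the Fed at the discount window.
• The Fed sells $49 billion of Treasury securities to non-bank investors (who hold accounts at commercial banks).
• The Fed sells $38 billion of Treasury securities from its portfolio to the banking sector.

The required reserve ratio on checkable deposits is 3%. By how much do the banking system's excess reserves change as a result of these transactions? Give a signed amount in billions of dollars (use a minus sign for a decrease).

-$11.53 billion

Discount-window loan $74 billion: reserves +$74B, deposits 0.
Asset sale (to non-banks) $49 billion: reserves −$49B, deposits −$49B.
OMO sale (to banks) $38 billion: reserves −$38B, deposits 0.
Totals: Δreserves = −$13B, Δdeposits = −$49B.
Δrequired reserves = 3% × −$49B = −$1.47B.
Δexcess reserves = Δreserves − Δrequired = −$13B − (−$1.47B) = -$11.53 billion.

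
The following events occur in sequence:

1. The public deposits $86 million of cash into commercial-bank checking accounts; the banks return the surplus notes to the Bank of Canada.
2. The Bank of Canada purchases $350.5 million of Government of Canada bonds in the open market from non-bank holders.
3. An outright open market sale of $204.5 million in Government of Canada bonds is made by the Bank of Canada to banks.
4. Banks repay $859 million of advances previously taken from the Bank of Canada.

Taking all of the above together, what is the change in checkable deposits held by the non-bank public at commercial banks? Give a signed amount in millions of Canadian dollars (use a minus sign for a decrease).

+$436.5 million

Currency deposit $86 million: non-bank counterparties' bank balances rise → +$86M.
Asset purchase (from non-banks) $350.5 million: non-bank counterparties' bank balances rise → +$350.5M.
OMO sale (to banks) $204.5 million: the counterparty is a bank, so public deposits are unchanged → 0.
Discount-window repayment $859 million: the counterparty is a bank, so public deposits are unchanged → 0.
Net: 86 + 350.5 + 0 + 0 = +$436.5 million.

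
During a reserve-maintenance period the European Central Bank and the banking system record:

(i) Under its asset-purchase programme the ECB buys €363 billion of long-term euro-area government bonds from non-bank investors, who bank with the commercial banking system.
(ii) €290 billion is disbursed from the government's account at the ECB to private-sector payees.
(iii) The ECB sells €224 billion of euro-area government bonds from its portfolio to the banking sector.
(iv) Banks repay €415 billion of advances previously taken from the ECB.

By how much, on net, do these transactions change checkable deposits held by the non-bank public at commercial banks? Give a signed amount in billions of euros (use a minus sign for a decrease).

+€653 billion

Asset purchase (from non-banks) €363 billion: non-bank counterparties' bank balances rise → +€363B.
Government spending €290 billion: non-bank counterparties' bank balances rise → +€290B.
OMO sale (to banks) €224 billion: the counterparty is a bank, so public deposits are unchanged → 0.
Discount-window repayment €415 billion: the counterparty is a bank, so public deposits are unchanged → 0.
Net: 363 + 290 + 0 + 0 = +€653 billion.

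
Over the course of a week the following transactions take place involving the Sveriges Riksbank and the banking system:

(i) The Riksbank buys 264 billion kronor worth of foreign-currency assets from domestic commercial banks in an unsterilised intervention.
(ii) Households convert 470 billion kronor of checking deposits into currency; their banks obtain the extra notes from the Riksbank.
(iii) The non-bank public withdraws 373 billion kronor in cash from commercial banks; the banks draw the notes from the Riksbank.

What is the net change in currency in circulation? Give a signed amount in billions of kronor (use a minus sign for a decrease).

FX purchase 264 billion kronor: no currency enters or leaves circulation → 0.
Currency withdrawal 470 billion kronor: notes leave the central bank → +470B.
Currency withdrawal 373 billion kronor: notes leave the central bank → +373B.
Net: 0 + 470 + 373 = +843 billion.

+843 billion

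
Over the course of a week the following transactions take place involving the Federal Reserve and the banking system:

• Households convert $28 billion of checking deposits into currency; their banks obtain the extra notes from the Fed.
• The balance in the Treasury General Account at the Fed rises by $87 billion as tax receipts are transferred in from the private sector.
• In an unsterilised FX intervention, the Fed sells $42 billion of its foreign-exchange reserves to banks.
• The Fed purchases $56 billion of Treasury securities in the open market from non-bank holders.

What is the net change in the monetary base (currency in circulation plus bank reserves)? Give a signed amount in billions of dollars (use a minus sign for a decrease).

-$73 billion

Fed balance sheet:
  Assets:      Securities +$56B, Foreign assets −$42B
  Liabilities: Bank reserves −$101B, Currency in circulation +$28B, Government deposits +$87B
Commercial banking system:
  Assets:      Reserves at CB −$101B, Foreign assets +$42B
  Liabilities: Checkable deposits −$59B
Monetary base = currency + reserves: +$28B + (−$101B) = -$73 billion.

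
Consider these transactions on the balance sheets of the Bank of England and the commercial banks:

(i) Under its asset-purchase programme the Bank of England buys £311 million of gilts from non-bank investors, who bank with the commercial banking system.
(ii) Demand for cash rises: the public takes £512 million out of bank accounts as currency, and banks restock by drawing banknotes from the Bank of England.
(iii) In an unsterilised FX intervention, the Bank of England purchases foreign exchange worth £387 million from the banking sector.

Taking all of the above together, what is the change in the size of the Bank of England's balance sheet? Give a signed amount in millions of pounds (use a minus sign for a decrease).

+£698 million

Bank of England balance sheet:
  Assets:      Securities +£311M, Foreign assets +£387M
  Liabilities: Bank reserves +£186M, Currency in circulation +£512M
Change in total Bank of England assets = +£698 million.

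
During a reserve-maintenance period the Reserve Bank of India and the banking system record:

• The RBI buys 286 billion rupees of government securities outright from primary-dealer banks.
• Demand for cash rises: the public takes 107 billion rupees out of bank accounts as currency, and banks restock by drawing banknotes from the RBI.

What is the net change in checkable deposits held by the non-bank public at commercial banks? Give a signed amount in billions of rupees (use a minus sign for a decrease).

-107 billion

RBI balance sheet:
  Assets:      Securities +286B
  Liabilities: Bank reserves +179B, Currency in circulation +107B
Commercial banking system:
  Assets:      Reserves at CB +179B, Securities −286B
  Liabilities: Checkable deposits −107B
So the change in checkable deposits held by the non-bank public at commercial banks is -107 billion.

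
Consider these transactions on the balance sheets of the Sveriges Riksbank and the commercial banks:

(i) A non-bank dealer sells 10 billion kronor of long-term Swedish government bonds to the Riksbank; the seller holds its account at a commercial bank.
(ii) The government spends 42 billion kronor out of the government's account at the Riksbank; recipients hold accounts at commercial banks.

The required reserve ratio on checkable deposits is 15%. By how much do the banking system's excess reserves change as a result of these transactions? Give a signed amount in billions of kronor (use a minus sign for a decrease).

+44.2 billion

Asset purchase (from non-banks) 10 billion kronor: reserves +10B, deposits +10B.
Government spending 42 billion kronor: reserves +42B, deposits +42B.
Totals: Δreserves = +52B, Δdeposits = +52B.
Δrequired reserves = 15% × +52B = +7.8B.
Δexcess reserves = Δreserves − Δrequired = +52B − (+7.8B) = +44.2 billion.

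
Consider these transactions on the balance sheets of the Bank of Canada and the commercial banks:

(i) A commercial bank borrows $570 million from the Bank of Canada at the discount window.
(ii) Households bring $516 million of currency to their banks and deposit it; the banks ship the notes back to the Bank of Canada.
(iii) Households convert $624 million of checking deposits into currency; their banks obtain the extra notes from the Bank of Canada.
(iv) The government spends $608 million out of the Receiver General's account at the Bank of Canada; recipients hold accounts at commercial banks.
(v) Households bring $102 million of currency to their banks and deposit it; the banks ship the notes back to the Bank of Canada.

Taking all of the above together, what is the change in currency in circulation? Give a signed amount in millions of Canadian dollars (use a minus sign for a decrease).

Discount-window loan $570 million: no currency enters or leaves circulation → 0.
Currency deposit $516 million: notes return to the central bank → −$516M.
Currency withdrawal $624 million: notes leave the central bank → +$624M.
Government spending $608 million: no currency enters or leaves circulation → 0.
Currency deposit $102 million: notes return to the central bank → −$102M.
Net: 0 − 516 + 624 + 0 − 102 = +$6 million.

+$6 million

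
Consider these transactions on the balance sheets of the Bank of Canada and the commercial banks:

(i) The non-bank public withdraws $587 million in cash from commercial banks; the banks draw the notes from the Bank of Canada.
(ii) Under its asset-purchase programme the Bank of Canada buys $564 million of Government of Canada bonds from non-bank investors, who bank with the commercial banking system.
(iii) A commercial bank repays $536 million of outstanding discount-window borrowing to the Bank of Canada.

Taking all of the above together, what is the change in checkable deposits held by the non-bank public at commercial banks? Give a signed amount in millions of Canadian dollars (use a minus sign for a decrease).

-$23 million

Currency withdrawal $587 million: non-bank counterparties' bank balances fall → −$587M.
Asset purchase (from non-banks) $564 million: non-bank counterparties' bank balances rise → +$564M.
Discount-window repayment $536 million: the counterparty is a bank, so public deposits are unchanged → 0.
Net: −587 + 564 + 0 = -$23 million.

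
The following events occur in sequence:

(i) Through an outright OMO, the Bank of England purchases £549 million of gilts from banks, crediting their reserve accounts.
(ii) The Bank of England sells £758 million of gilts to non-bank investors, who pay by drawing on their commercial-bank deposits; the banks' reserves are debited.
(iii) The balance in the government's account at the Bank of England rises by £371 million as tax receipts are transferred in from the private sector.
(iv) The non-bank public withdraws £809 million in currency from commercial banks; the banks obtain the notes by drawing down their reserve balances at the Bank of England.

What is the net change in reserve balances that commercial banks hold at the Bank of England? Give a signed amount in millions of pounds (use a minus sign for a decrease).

Bank of England balance sheet:
  Assets:      Securities −£209M
  Liabilities: Bank reserves −£1389M, Currency in circulation +£809M, Government deposits +£371M
Commercial banking system:
  Assets:      Reserves at CB −£1389M, Securities −£549M
  Liabilities: Checkable deposits −£1938M
So the change in reserve balances that commercial banks hold at the Bank of England is -£1389 million.

-£1389 million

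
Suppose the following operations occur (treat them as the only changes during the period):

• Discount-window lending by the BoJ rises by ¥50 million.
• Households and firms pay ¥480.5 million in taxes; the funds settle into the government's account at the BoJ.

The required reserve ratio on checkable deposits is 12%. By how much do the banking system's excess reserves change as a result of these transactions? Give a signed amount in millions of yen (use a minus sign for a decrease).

-¥372.84 million

Discount-window loan ¥50 million: reserves +¥50M, deposits 0.
Government account inflow ¥480.5 million: reserves −¥480.5M, deposits −¥480.5M.
Totals: Δreserves = −¥430.5M, Δdeposits = −¥480.5M.
Δrequired reserves = 12% × −¥480.5M = −¥57.66M.
Δexcess reserves = Δreserves − Δrequired = −¥430.5M − (−¥57.66M) = -¥372.84 million.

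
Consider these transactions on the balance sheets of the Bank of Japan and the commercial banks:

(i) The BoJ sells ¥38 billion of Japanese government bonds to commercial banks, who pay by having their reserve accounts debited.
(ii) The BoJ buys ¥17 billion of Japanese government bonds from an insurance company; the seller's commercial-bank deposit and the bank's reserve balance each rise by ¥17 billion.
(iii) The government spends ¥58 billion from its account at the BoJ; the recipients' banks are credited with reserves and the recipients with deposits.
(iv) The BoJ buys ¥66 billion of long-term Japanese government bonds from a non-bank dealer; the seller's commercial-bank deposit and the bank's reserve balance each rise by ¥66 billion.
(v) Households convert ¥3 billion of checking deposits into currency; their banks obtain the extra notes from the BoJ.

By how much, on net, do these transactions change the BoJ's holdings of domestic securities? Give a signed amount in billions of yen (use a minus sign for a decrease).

+¥45 billion

OMO sale (to banks) ¥38 billion: securities removed from the BoJ's portfolio → −¥38B.
Asset purchase (from non-banks) ¥17 billion: securities added to the BoJ's portfolio → +¥17B.
Government spending ¥58 billion: the BoJ's securities portfolio is untouched → 0.
Asset purchase (from non-banks) ¥66 billion: securities added to the BoJ's portfolio → +¥66B.
Currency withdrawal ¥3 billion: the BoJ's securities portfolio is untouched → 0.
Net: −38 + 17 + 0 + 66 + 0 = +¥45 billion.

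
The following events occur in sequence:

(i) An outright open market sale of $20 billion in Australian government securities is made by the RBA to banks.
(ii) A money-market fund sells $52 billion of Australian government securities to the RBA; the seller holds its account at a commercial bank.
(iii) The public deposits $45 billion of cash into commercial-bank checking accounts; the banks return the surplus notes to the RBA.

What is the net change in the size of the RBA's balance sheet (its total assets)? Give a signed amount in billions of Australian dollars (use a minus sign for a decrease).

OMO sale (to banks) $20 billion: an RBA asset is shed → −$20B.
Asset purchase (from non-banks) $52 billion: an RBA asset is acquired → +$52B.
Currency deposit $45 billion: only the composition of liabilities changes → 0.
Net: −20 + 52 + 0 = +$32 billion.

+$32 billion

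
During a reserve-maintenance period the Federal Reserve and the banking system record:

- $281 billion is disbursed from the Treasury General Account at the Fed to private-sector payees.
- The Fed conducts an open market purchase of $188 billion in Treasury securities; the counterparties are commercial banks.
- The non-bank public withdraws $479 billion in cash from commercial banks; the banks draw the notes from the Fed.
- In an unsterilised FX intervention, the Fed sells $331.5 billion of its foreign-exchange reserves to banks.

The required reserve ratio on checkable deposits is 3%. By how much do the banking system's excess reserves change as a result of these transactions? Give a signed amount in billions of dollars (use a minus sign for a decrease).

-$335.56 billion

Government spending $281 billion: reserves +$281B, deposits +$281B.
OMO purchase (from banks) $188 billion: reserves +$188B, deposits 0.
Currency withdrawal $479 billion: reserves −$479B, deposits −$479B.
FX sale $331.5 billion: reserves −$331.5B, deposits 0.
Totals: Δreserves = −$341.5B, Δdeposits = −$198B.
Δrequired reserves = 3% × −$198B = −$5.94B.
Δexcess reserves = Δreserves − Δrequired = −$341.5B − (−$5.94B) = -$335.56 billion.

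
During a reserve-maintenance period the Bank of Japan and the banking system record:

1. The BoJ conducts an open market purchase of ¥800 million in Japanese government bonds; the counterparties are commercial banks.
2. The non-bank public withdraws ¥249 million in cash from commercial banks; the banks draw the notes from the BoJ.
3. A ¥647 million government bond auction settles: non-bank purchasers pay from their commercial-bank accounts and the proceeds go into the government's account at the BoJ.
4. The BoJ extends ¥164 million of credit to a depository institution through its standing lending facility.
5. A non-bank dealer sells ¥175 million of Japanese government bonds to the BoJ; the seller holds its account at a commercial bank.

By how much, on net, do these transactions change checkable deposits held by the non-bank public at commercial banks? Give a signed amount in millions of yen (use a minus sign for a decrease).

OMO purchase (from banks) ¥800 million: the counterparty is a bank, so public deposits are unchanged → 0.
Currency withdrawal ¥249 million: non-bank counterparties' bank balances fall → −¥249M.
Government account inflow ¥647 million: non-bank counterparties' bank balances fall → −¥647M.
Discount-window loan ¥164 million: the counterparty is a bank, so public deposits are unchanged → 0.
Asset purchase (from non-banks) ¥175 million: non-bank counterparties' bank balances rise → +¥175M.
Net: 0 − 249 − 647 + 0 + 175 = -¥721 million.

-¥721 million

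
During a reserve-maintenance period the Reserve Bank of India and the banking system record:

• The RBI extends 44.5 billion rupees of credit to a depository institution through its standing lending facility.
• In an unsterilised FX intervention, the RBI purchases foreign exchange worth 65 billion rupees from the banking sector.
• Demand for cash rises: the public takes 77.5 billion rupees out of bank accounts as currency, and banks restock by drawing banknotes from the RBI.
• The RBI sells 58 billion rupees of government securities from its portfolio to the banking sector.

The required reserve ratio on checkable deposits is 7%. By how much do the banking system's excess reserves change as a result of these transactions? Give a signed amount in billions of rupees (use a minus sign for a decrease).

Discount-window loan 44.5 billion rupees: reserves +44.5B, deposits 0.
FX purchase 65 billion rupees: reserves +65B, deposits 0.
Currency withdrawal 77.5 billion rupees: reserves −77.5B, deposits −77.5B.
OMO sale (to banks) 58 billion rupees: reserves −58B, deposits 0.
Totals: Δreserves = −26B, Δdeposits = −77.5B.
Δrequired reserves = 7% × −77.5B = −5.425B.
Δexcess reserves = Δreserves − Δrequired = −26B − (−5.425B) = -20.575 billion.

-20.575 billion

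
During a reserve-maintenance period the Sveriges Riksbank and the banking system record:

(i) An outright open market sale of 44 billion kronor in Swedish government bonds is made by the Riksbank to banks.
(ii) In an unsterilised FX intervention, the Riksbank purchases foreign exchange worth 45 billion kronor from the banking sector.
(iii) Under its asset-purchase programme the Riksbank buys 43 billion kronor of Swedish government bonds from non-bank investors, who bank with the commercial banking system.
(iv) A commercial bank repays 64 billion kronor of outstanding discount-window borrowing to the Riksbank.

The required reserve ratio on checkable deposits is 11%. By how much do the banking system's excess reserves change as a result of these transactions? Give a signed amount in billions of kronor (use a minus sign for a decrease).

-24.73 billion

OMO sale (to banks) 44 billion kronor: reserves −44B, deposits 0.
FX purchase 45 billion kronor: reserves +45B, deposits 0.
Asset purchase (from non-banks) 43 billion kronor: reserves +43B, deposits +43B.
Discount-window repayment 64 billion kronor: reserves −64B, deposits 0.
Totals: Δreserves = −20B, Δdeposits = +43B.
Δrequired reserves = 11% × +43B = +4.73B.
Δexcess reserves = Δreserves − Δrequired = −20B − (+4.73B) = -24.73 billion.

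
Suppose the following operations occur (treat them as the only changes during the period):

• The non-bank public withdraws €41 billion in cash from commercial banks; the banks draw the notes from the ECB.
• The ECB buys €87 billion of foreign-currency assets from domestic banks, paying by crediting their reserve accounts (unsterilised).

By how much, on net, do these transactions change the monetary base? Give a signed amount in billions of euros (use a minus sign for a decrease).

+€87 billion

ECB balance sheet:
  Assets:      Foreign assets +€87B
  Liabilities: Bank reserves +€46B, Currency in circulation +€41B
Commercial banking system:
  Assets:      Reserves at CB +€46B, Foreign assets −€87B
  Liabilities: Checkable deposits −€41B
Monetary base = currency + reserves: +€41B + (+€46B) = +€87 billion.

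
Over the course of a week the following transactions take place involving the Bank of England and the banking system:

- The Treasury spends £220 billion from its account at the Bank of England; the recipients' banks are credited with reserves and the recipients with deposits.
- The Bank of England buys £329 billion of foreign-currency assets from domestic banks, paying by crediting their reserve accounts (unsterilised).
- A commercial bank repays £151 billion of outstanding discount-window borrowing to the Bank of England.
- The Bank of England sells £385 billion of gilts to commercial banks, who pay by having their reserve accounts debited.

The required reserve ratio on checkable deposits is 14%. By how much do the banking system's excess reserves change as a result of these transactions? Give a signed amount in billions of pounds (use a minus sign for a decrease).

-£17.8 billion

Government spending £220 billion: reserves +£220B, deposits +£220B.
FX purchase £329 billion: reserves +£329B, deposits 0.
Discount-window repayment £151 billion: reserves −£151B, deposits 0.
OMO sale (to banks) £385 billion: reserves −£385B, deposits 0.
Totals: Δreserves = +£13B, Δdeposits = +£220B.
Δrequired reserves = 14% × +£220B = +£30.8B.
Δexcess reserves = Δreserves − Δrequired = +£13B − (+£30.8B) = -£17.8 billion.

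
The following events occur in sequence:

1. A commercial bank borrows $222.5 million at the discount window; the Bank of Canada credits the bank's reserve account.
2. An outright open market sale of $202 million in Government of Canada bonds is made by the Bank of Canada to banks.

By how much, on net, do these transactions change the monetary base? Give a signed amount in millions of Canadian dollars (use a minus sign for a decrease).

+$20.5 million

Bank of Canada balance sheet:
  Assets:      Securities −$202M, Loans to banks +$222.5M
  Liabilities: Bank reserves +$20.5M
Monetary base = currency + reserves: 0 + (+$20.5M) = +$20.5 million.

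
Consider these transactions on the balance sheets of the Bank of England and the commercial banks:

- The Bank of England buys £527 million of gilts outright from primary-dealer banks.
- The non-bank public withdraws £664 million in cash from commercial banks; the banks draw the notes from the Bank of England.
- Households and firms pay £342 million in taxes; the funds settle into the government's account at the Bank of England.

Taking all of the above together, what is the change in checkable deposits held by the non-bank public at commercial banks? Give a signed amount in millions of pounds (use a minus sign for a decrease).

Bank of England balance sheet:
  Assets:      Securities +£527M
  Liabilities: Bank reserves −£479M, Currency in circulation +£664M, Government deposits +£342M
Commercial banking system:
  Assets:      Reserves at CB −£479M, Securities −£527M
  Liabilities: Checkable deposits −£1006M
So the change in checkable deposits held by the non-bank public at commercial banks is -£1006 million.

-£1006 million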